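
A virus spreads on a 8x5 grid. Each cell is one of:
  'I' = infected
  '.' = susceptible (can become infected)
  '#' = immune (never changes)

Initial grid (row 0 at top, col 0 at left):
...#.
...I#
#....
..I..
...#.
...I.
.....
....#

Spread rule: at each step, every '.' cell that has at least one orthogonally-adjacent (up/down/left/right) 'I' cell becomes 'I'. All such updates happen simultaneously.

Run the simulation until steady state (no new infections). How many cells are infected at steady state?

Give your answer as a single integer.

Answer: 34

Derivation:
Step 0 (initial): 3 infected
Step 1: +9 new -> 12 infected
Step 2: +12 new -> 24 infected
Step 3: +6 new -> 30 infected
Step 4: +3 new -> 33 infected
Step 5: +1 new -> 34 infected
Step 6: +0 new -> 34 infected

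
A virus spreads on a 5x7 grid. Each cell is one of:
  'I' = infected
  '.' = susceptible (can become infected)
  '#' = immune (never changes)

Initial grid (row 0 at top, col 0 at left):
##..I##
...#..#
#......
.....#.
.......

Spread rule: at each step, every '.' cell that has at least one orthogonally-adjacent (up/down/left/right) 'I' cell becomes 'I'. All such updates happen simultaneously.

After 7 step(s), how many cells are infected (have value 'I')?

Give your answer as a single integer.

Answer: 26

Derivation:
Step 0 (initial): 1 infected
Step 1: +2 new -> 3 infected
Step 2: +3 new -> 6 infected
Step 3: +4 new -> 10 infected
Step 4: +5 new -> 15 infected
Step 5: +6 new -> 21 infected
Step 6: +3 new -> 24 infected
Step 7: +2 new -> 26 infected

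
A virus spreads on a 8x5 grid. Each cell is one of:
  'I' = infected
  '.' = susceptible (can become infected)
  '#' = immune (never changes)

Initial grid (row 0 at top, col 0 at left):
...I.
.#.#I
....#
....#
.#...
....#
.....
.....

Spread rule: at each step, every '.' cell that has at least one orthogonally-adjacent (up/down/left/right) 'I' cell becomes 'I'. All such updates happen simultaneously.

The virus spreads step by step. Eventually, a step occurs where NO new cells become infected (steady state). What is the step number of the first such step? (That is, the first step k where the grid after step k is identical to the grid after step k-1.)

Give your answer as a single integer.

Answer: 11

Derivation:
Step 0 (initial): 2 infected
Step 1: +2 new -> 4 infected
Step 2: +2 new -> 6 infected
Step 3: +2 new -> 8 infected
Step 4: +4 new -> 12 infected
Step 5: +4 new -> 16 infected
Step 6: +3 new -> 19 infected
Step 7: +5 new -> 24 infected
Step 8: +4 new -> 28 infected
Step 9: +4 new -> 32 infected
Step 10: +2 new -> 34 infected
Step 11: +0 new -> 34 infected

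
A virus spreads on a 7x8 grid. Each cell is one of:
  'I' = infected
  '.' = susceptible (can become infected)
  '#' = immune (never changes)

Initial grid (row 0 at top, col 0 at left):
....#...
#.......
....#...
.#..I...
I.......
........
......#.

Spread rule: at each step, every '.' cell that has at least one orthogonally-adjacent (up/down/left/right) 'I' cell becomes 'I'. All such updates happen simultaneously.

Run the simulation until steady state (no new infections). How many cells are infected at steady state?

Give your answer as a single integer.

Step 0 (initial): 2 infected
Step 1: +6 new -> 8 infected
Step 2: +11 new -> 19 infected
Step 3: +12 new -> 31 infected
Step 4: +12 new -> 43 infected
Step 5: +5 new -> 48 infected
Step 6: +3 new -> 51 infected
Step 7: +0 new -> 51 infected

Answer: 51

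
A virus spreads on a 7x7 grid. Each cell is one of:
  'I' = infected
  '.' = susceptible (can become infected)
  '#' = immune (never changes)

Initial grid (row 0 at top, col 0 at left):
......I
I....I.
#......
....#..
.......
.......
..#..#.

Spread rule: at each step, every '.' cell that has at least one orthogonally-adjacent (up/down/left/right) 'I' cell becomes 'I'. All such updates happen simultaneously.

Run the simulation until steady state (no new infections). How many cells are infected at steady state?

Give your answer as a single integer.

Answer: 45

Derivation:
Step 0 (initial): 3 infected
Step 1: +6 new -> 9 infected
Step 2: +8 new -> 17 infected
Step 3: +7 new -> 24 infected
Step 4: +7 new -> 31 infected
Step 5: +6 new -> 37 infected
Step 6: +6 new -> 43 infected
Step 7: +2 new -> 45 infected
Step 8: +0 new -> 45 infected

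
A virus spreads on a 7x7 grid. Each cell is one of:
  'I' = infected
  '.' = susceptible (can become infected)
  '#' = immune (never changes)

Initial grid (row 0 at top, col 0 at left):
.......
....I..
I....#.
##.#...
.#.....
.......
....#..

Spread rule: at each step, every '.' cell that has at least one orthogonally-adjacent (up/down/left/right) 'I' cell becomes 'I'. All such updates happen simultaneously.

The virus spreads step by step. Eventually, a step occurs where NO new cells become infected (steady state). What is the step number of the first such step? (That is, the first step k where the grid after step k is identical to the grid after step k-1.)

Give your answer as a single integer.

Step 0 (initial): 2 infected
Step 1: +6 new -> 8 infected
Step 2: +9 new -> 17 infected
Step 3: +7 new -> 24 infected
Step 4: +5 new -> 29 infected
Step 5: +4 new -> 33 infected
Step 6: +5 new -> 38 infected
Step 7: +3 new -> 41 infected
Step 8: +2 new -> 43 infected
Step 9: +0 new -> 43 infected

Answer: 9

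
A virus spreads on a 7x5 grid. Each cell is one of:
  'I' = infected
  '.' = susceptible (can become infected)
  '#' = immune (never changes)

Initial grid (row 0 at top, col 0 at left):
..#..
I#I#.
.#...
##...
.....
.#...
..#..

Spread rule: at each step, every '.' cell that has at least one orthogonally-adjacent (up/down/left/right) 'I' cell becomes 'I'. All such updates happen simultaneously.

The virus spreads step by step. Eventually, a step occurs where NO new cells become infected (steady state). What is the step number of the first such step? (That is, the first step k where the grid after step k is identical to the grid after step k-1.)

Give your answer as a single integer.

Answer: 9

Derivation:
Step 0 (initial): 2 infected
Step 1: +3 new -> 5 infected
Step 2: +3 new -> 8 infected
Step 3: +3 new -> 11 infected
Step 4: +5 new -> 16 infected
Step 5: +4 new -> 20 infected
Step 6: +4 new -> 24 infected
Step 7: +2 new -> 26 infected
Step 8: +1 new -> 27 infected
Step 9: +0 new -> 27 infected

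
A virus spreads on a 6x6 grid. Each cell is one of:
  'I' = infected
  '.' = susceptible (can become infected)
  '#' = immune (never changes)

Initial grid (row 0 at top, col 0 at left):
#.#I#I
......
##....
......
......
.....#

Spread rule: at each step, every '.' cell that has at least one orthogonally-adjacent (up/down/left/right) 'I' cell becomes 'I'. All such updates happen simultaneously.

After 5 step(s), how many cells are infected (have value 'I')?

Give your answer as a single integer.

Step 0 (initial): 2 infected
Step 1: +2 new -> 4 infected
Step 2: +4 new -> 8 infected
Step 3: +5 new -> 13 infected
Step 4: +6 new -> 19 infected
Step 5: +4 new -> 23 infected

Answer: 23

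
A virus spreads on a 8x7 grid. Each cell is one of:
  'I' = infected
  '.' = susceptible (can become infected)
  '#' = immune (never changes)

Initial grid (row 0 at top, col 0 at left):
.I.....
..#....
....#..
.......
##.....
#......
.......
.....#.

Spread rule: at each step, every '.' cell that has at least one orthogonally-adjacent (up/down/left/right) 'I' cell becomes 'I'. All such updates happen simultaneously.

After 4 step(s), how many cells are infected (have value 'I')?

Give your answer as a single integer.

Step 0 (initial): 1 infected
Step 1: +3 new -> 4 infected
Step 2: +3 new -> 7 infected
Step 3: +5 new -> 12 infected
Step 4: +5 new -> 17 infected

Answer: 17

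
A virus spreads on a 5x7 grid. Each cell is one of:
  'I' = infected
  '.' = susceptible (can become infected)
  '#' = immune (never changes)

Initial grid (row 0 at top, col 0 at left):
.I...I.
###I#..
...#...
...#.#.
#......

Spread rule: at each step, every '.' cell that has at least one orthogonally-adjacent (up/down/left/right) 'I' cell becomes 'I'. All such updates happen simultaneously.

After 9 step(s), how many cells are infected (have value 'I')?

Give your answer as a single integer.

Step 0 (initial): 3 infected
Step 1: +6 new -> 9 infected
Step 2: +2 new -> 11 infected
Step 3: +2 new -> 13 infected
Step 4: +2 new -> 15 infected
Step 5: +2 new -> 17 infected
Step 6: +2 new -> 19 infected
Step 7: +1 new -> 20 infected
Step 8: +2 new -> 22 infected
Step 9: +2 new -> 24 infected

Answer: 24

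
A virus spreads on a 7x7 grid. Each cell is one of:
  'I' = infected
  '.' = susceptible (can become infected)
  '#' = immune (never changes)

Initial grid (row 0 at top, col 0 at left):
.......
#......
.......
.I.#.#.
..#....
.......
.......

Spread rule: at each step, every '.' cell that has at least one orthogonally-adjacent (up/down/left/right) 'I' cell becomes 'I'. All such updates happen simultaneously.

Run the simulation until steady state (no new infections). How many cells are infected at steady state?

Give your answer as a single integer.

Step 0 (initial): 1 infected
Step 1: +4 new -> 5 infected
Step 2: +5 new -> 10 infected
Step 3: +6 new -> 16 infected
Step 4: +7 new -> 23 infected
Step 5: +7 new -> 30 infected
Step 6: +6 new -> 36 infected
Step 7: +6 new -> 42 infected
Step 8: +3 new -> 45 infected
Step 9: +0 new -> 45 infected

Answer: 45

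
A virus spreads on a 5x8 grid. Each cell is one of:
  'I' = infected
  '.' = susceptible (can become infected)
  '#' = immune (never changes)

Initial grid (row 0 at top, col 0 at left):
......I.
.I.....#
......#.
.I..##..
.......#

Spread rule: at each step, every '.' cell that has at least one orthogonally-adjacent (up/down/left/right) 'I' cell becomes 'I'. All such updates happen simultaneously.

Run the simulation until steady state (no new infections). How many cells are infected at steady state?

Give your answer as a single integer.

Answer: 35

Derivation:
Step 0 (initial): 3 infected
Step 1: +10 new -> 13 infected
Step 2: +10 new -> 23 infected
Step 3: +5 new -> 28 infected
Step 4: +2 new -> 30 infected
Step 5: +1 new -> 31 infected
Step 6: +1 new -> 32 infected
Step 7: +1 new -> 33 infected
Step 8: +1 new -> 34 infected
Step 9: +1 new -> 35 infected
Step 10: +0 new -> 35 infected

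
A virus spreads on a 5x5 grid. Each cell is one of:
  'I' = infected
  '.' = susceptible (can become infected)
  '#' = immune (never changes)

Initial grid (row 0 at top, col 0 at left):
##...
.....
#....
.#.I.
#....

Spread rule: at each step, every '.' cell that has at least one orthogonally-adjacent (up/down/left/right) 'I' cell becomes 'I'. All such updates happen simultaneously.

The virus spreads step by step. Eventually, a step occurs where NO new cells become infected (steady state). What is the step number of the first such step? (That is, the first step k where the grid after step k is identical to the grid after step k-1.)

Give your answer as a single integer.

Step 0 (initial): 1 infected
Step 1: +4 new -> 5 infected
Step 2: +5 new -> 10 infected
Step 3: +5 new -> 15 infected
Step 4: +3 new -> 18 infected
Step 5: +1 new -> 19 infected
Step 6: +0 new -> 19 infected

Answer: 6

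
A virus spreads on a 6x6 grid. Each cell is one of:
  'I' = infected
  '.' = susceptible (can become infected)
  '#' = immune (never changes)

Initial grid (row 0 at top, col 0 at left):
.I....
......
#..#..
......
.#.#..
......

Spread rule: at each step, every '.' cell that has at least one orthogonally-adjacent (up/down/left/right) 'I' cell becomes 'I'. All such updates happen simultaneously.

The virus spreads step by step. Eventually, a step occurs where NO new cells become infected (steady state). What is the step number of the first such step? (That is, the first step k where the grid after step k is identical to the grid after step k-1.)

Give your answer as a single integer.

Answer: 10

Derivation:
Step 0 (initial): 1 infected
Step 1: +3 new -> 4 infected
Step 2: +4 new -> 8 infected
Step 3: +4 new -> 12 infected
Step 4: +4 new -> 16 infected
Step 5: +5 new -> 21 infected
Step 6: +4 new -> 25 infected
Step 7: +4 new -> 29 infected
Step 8: +2 new -> 31 infected
Step 9: +1 new -> 32 infected
Step 10: +0 new -> 32 infected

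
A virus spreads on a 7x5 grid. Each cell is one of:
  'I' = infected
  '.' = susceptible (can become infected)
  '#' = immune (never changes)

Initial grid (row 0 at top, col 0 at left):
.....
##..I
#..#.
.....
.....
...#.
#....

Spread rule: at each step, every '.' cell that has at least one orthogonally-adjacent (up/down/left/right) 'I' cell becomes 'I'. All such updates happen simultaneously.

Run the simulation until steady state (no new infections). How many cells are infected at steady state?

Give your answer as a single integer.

Answer: 29

Derivation:
Step 0 (initial): 1 infected
Step 1: +3 new -> 4 infected
Step 2: +3 new -> 7 infected
Step 3: +4 new -> 11 infected
Step 4: +5 new -> 16 infected
Step 5: +4 new -> 20 infected
Step 6: +4 new -> 24 infected
Step 7: +3 new -> 27 infected
Step 8: +2 new -> 29 infected
Step 9: +0 new -> 29 infected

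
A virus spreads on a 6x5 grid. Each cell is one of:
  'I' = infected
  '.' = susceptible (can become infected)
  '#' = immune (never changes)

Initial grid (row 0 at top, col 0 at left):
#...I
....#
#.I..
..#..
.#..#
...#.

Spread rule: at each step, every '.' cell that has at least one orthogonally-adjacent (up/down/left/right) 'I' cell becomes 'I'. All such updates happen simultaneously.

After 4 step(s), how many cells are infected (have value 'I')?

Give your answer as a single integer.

Answer: 19

Derivation:
Step 0 (initial): 2 infected
Step 1: +4 new -> 6 infected
Step 2: +6 new -> 12 infected
Step 3: +5 new -> 17 infected
Step 4: +2 new -> 19 infected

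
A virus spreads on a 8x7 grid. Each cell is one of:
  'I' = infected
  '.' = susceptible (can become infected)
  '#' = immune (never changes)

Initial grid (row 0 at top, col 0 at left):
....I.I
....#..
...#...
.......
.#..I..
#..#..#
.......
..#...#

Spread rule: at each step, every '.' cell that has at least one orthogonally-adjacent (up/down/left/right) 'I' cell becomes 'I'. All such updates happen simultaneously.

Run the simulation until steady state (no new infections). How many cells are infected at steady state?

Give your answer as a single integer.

Answer: 48

Derivation:
Step 0 (initial): 3 infected
Step 1: +7 new -> 10 infected
Step 2: +11 new -> 21 infected
Step 3: +9 new -> 30 infected
Step 4: +9 new -> 39 infected
Step 5: +4 new -> 43 infected
Step 6: +4 new -> 47 infected
Step 7: +1 new -> 48 infected
Step 8: +0 new -> 48 infected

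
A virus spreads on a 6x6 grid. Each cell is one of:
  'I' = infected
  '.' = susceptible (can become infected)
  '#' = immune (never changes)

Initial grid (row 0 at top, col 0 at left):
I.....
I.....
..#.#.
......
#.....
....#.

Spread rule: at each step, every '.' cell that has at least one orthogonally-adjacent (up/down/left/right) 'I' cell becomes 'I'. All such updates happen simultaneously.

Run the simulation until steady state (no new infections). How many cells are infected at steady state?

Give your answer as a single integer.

Step 0 (initial): 2 infected
Step 1: +3 new -> 5 infected
Step 2: +4 new -> 9 infected
Step 3: +3 new -> 12 infected
Step 4: +5 new -> 17 infected
Step 5: +5 new -> 22 infected
Step 6: +5 new -> 27 infected
Step 7: +3 new -> 30 infected
Step 8: +1 new -> 31 infected
Step 9: +1 new -> 32 infected
Step 10: +0 new -> 32 infected

Answer: 32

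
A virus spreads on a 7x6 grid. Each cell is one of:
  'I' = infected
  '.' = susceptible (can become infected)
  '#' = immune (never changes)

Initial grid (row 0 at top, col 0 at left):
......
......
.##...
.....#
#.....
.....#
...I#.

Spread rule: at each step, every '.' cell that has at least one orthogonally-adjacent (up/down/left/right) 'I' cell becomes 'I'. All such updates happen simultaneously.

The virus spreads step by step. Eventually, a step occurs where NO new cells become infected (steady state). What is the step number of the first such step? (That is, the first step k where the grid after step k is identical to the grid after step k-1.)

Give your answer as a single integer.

Step 0 (initial): 1 infected
Step 1: +2 new -> 3 infected
Step 2: +4 new -> 7 infected
Step 3: +5 new -> 12 infected
Step 4: +6 new -> 18 infected
Step 5: +3 new -> 21 infected
Step 6: +5 new -> 26 infected
Step 7: +5 new -> 31 infected
Step 8: +3 new -> 34 infected
Step 9: +1 new -> 35 infected
Step 10: +0 new -> 35 infected

Answer: 10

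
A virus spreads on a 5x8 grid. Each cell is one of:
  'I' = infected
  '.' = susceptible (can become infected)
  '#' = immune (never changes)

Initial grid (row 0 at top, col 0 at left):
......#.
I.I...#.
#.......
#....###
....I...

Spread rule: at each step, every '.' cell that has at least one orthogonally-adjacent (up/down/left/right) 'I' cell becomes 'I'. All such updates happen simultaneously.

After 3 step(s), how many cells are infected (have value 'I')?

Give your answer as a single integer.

Answer: 27

Derivation:
Step 0 (initial): 3 infected
Step 1: +8 new -> 11 infected
Step 2: +10 new -> 21 infected
Step 3: +6 new -> 27 infected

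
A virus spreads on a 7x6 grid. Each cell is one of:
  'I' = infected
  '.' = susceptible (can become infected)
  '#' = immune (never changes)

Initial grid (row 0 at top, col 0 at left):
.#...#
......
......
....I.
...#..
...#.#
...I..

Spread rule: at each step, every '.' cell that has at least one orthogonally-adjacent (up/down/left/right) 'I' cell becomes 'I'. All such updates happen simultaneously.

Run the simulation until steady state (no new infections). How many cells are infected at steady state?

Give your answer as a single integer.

Answer: 37

Derivation:
Step 0 (initial): 2 infected
Step 1: +6 new -> 8 infected
Step 2: +9 new -> 17 infected
Step 3: +8 new -> 25 infected
Step 4: +6 new -> 31 infected
Step 5: +4 new -> 35 infected
Step 6: +1 new -> 36 infected
Step 7: +1 new -> 37 infected
Step 8: +0 new -> 37 infected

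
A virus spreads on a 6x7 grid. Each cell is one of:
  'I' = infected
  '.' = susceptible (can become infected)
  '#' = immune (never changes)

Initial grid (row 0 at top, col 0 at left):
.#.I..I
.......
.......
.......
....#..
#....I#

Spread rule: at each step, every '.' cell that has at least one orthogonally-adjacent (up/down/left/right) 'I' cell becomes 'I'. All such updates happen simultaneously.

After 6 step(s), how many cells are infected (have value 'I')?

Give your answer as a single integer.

Answer: 38

Derivation:
Step 0 (initial): 3 infected
Step 1: +7 new -> 10 infected
Step 2: +8 new -> 18 infected
Step 3: +9 new -> 27 infected
Step 4: +5 new -> 32 infected
Step 5: +4 new -> 36 infected
Step 6: +2 new -> 38 infected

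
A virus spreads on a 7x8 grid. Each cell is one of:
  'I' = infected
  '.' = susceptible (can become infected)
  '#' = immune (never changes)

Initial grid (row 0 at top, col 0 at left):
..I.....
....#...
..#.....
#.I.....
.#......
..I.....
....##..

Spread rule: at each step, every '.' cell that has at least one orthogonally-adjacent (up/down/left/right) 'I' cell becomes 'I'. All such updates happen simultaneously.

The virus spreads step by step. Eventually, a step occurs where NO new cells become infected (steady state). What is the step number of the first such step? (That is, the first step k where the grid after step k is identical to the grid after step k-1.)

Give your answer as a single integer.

Answer: 7

Derivation:
Step 0 (initial): 3 infected
Step 1: +9 new -> 12 infected
Step 2: +12 new -> 24 infected
Step 3: +9 new -> 33 infected
Step 4: +6 new -> 39 infected
Step 5: +7 new -> 46 infected
Step 6: +4 new -> 50 infected
Step 7: +0 new -> 50 infected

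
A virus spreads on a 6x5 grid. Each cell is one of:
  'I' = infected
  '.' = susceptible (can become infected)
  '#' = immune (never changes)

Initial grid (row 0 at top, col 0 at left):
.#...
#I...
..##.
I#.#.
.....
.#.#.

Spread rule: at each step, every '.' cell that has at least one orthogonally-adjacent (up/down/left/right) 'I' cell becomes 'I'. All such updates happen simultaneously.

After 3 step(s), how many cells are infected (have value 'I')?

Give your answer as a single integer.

Step 0 (initial): 2 infected
Step 1: +4 new -> 6 infected
Step 2: +4 new -> 10 infected
Step 3: +3 new -> 13 infected

Answer: 13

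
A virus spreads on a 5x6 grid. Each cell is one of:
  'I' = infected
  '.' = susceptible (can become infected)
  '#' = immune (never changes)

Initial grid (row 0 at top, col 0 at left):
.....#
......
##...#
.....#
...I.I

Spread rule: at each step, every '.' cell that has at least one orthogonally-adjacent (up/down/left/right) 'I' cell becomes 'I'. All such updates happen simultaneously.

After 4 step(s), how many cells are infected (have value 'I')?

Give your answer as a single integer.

Step 0 (initial): 2 infected
Step 1: +3 new -> 5 infected
Step 2: +4 new -> 9 infected
Step 3: +5 new -> 14 infected
Step 4: +4 new -> 18 infected

Answer: 18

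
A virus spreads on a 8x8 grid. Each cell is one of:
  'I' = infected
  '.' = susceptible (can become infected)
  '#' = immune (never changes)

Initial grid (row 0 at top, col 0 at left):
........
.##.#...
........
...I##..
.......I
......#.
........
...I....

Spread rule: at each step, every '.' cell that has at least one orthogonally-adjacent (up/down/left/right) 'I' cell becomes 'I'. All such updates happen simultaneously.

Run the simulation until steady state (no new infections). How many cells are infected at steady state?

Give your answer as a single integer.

Step 0 (initial): 3 infected
Step 1: +9 new -> 12 infected
Step 2: +15 new -> 27 infected
Step 3: +16 new -> 43 infected
Step 4: +9 new -> 52 infected
Step 5: +5 new -> 57 infected
Step 6: +1 new -> 58 infected
Step 7: +0 new -> 58 infected

Answer: 58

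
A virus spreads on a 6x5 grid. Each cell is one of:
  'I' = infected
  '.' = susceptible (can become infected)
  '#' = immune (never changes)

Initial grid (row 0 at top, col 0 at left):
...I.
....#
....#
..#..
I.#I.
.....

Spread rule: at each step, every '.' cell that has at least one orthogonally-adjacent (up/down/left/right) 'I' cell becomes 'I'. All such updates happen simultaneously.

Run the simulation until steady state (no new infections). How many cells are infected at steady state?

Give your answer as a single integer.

Step 0 (initial): 3 infected
Step 1: +9 new -> 12 infected
Step 2: +9 new -> 21 infected
Step 3: +5 new -> 26 infected
Step 4: +0 new -> 26 infected

Answer: 26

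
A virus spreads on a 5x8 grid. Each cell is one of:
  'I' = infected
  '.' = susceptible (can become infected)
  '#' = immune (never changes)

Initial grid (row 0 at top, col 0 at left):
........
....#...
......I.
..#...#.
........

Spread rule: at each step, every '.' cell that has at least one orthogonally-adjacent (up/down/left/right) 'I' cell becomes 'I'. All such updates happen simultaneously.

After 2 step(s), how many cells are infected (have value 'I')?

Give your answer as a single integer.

Step 0 (initial): 1 infected
Step 1: +3 new -> 4 infected
Step 2: +6 new -> 10 infected

Answer: 10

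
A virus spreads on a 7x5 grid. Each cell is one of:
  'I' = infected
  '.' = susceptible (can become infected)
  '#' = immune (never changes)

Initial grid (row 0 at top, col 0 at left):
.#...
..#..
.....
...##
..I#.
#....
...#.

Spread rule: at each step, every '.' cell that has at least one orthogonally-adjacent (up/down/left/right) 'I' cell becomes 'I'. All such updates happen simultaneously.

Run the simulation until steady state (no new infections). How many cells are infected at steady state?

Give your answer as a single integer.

Step 0 (initial): 1 infected
Step 1: +3 new -> 4 infected
Step 2: +6 new -> 10 infected
Step 3: +5 new -> 15 infected
Step 4: +7 new -> 22 infected
Step 5: +3 new -> 25 infected
Step 6: +3 new -> 28 infected
Step 7: +0 new -> 28 infected

Answer: 28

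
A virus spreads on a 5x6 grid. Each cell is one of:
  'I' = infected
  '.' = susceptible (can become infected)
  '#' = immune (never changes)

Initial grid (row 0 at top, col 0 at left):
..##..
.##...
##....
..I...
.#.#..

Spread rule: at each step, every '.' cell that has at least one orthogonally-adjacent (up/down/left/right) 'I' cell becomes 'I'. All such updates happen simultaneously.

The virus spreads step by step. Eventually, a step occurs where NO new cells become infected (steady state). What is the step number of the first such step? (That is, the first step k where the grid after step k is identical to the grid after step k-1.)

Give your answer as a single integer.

Step 0 (initial): 1 infected
Step 1: +4 new -> 5 infected
Step 2: +3 new -> 8 infected
Step 3: +5 new -> 13 infected
Step 4: +3 new -> 16 infected
Step 5: +2 new -> 18 infected
Step 6: +1 new -> 19 infected
Step 7: +0 new -> 19 infected

Answer: 7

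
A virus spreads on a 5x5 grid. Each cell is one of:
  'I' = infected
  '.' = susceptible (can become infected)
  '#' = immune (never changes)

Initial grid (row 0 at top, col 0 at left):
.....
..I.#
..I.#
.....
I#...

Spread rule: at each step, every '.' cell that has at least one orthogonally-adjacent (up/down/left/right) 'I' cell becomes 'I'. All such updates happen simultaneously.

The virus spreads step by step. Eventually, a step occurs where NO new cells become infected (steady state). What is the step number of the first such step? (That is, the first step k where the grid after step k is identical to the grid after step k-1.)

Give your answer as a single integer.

Step 0 (initial): 3 infected
Step 1: +7 new -> 10 infected
Step 2: +7 new -> 17 infected
Step 3: +4 new -> 21 infected
Step 4: +1 new -> 22 infected
Step 5: +0 new -> 22 infected

Answer: 5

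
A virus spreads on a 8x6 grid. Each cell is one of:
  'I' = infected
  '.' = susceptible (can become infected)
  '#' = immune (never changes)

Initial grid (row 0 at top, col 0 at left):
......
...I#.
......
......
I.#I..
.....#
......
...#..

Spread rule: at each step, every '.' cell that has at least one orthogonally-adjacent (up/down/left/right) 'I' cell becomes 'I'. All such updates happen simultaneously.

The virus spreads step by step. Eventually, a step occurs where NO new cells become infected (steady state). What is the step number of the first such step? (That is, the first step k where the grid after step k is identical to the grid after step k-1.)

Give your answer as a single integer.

Step 0 (initial): 3 infected
Step 1: +9 new -> 12 infected
Step 2: +15 new -> 27 infected
Step 3: +10 new -> 37 infected
Step 4: +6 new -> 43 infected
Step 5: +1 new -> 44 infected
Step 6: +0 new -> 44 infected

Answer: 6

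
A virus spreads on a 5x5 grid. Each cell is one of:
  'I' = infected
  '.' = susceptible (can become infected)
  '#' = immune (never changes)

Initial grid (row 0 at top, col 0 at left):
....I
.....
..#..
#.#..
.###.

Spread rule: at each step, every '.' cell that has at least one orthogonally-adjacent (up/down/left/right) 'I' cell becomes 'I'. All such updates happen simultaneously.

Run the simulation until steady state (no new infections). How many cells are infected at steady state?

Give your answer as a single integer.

Step 0 (initial): 1 infected
Step 1: +2 new -> 3 infected
Step 2: +3 new -> 6 infected
Step 3: +4 new -> 10 infected
Step 4: +4 new -> 14 infected
Step 5: +2 new -> 16 infected
Step 6: +2 new -> 18 infected
Step 7: +0 new -> 18 infected

Answer: 18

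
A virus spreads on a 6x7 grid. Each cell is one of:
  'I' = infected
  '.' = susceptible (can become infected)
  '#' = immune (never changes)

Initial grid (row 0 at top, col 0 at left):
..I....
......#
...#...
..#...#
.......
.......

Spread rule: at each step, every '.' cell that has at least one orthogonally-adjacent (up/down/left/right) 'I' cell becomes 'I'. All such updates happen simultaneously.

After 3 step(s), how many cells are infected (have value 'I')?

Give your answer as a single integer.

Answer: 13

Derivation:
Step 0 (initial): 1 infected
Step 1: +3 new -> 4 infected
Step 2: +5 new -> 9 infected
Step 3: +4 new -> 13 infected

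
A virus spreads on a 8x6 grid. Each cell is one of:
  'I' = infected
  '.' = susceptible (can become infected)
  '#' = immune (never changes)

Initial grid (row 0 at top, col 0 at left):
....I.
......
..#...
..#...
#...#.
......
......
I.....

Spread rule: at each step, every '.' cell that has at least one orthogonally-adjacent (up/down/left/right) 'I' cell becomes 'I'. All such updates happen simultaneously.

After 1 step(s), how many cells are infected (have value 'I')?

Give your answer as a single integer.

Step 0 (initial): 2 infected
Step 1: +5 new -> 7 infected

Answer: 7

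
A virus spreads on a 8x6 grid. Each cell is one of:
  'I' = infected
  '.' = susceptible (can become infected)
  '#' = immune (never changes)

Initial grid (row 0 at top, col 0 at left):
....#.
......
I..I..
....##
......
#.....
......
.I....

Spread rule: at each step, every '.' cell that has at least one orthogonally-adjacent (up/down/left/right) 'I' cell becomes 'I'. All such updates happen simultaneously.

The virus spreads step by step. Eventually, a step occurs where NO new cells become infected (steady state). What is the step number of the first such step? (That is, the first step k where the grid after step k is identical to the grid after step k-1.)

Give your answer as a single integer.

Step 0 (initial): 3 infected
Step 1: +10 new -> 13 infected
Step 2: +14 new -> 27 infected
Step 3: +10 new -> 37 infected
Step 4: +5 new -> 42 infected
Step 5: +2 new -> 44 infected
Step 6: +0 new -> 44 infected

Answer: 6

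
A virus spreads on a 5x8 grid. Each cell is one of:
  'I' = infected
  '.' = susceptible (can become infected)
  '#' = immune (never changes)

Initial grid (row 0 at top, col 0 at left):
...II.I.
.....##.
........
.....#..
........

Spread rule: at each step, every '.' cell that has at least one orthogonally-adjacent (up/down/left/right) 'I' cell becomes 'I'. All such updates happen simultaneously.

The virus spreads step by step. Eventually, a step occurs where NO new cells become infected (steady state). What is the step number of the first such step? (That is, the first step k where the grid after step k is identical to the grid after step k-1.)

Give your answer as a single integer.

Answer: 8

Derivation:
Step 0 (initial): 3 infected
Step 1: +5 new -> 8 infected
Step 2: +5 new -> 13 infected
Step 3: +7 new -> 20 infected
Step 4: +7 new -> 27 infected
Step 5: +6 new -> 33 infected
Step 6: +3 new -> 36 infected
Step 7: +1 new -> 37 infected
Step 8: +0 new -> 37 infected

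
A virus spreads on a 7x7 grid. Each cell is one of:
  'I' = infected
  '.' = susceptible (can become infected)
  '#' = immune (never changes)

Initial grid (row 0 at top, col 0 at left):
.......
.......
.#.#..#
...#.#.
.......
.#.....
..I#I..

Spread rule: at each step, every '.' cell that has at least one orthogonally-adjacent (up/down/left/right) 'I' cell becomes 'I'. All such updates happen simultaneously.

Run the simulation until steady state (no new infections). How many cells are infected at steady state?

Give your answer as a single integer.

Step 0 (initial): 2 infected
Step 1: +4 new -> 6 infected
Step 2: +6 new -> 12 infected
Step 3: +7 new -> 19 infected
Step 4: +5 new -> 24 infected
Step 5: +5 new -> 29 infected
Step 6: +6 new -> 35 infected
Step 7: +5 new -> 40 infected
Step 8: +2 new -> 42 infected
Step 9: +0 new -> 42 infected

Answer: 42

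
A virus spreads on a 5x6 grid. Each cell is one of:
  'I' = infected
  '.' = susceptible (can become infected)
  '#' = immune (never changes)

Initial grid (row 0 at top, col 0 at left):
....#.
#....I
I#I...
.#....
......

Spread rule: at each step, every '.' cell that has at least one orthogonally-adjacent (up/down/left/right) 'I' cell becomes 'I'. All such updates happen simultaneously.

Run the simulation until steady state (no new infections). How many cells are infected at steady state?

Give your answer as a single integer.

Step 0 (initial): 3 infected
Step 1: +7 new -> 10 infected
Step 2: +8 new -> 18 infected
Step 3: +6 new -> 24 infected
Step 4: +2 new -> 26 infected
Step 5: +0 new -> 26 infected

Answer: 26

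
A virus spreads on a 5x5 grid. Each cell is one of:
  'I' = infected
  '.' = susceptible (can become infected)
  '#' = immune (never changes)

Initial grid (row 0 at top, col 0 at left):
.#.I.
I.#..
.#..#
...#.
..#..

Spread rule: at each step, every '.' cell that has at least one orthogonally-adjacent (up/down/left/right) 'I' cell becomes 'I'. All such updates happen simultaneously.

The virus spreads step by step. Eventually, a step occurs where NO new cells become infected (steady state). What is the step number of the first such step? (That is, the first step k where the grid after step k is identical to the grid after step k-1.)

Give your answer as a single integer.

Answer: 5

Derivation:
Step 0 (initial): 2 infected
Step 1: +6 new -> 8 infected
Step 2: +3 new -> 11 infected
Step 3: +3 new -> 14 infected
Step 4: +2 new -> 16 infected
Step 5: +0 new -> 16 infected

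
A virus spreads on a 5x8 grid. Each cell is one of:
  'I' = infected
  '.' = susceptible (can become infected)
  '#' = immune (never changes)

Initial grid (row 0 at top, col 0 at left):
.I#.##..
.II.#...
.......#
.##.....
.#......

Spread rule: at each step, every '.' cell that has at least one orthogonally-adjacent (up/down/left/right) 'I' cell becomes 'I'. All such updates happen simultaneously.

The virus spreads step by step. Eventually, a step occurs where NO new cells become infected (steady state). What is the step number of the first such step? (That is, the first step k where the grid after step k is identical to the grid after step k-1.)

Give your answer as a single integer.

Answer: 9

Derivation:
Step 0 (initial): 3 infected
Step 1: +5 new -> 8 infected
Step 2: +3 new -> 11 infected
Step 3: +3 new -> 14 infected
Step 4: +4 new -> 18 infected
Step 5: +5 new -> 23 infected
Step 6: +3 new -> 26 infected
Step 7: +4 new -> 30 infected
Step 8: +2 new -> 32 infected
Step 9: +0 new -> 32 infected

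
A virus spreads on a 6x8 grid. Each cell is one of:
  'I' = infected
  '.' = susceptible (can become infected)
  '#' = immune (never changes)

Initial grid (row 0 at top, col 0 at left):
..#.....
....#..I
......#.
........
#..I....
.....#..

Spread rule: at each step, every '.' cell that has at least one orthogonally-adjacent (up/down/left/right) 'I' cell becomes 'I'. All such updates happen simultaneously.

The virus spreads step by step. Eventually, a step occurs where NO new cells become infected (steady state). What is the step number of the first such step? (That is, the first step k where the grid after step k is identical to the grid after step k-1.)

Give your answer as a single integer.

Step 0 (initial): 2 infected
Step 1: +7 new -> 9 infected
Step 2: +10 new -> 19 infected
Step 3: +11 new -> 30 infected
Step 4: +8 new -> 38 infected
Step 5: +2 new -> 40 infected
Step 6: +2 new -> 42 infected
Step 7: +1 new -> 43 infected
Step 8: +0 new -> 43 infected

Answer: 8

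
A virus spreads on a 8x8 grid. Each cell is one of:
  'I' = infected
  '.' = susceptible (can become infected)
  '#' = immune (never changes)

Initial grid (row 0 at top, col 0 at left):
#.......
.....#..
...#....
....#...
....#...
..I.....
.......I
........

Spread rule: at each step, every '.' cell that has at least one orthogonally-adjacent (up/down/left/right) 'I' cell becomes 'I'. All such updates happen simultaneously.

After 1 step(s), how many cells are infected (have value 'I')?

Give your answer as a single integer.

Step 0 (initial): 2 infected
Step 1: +7 new -> 9 infected

Answer: 9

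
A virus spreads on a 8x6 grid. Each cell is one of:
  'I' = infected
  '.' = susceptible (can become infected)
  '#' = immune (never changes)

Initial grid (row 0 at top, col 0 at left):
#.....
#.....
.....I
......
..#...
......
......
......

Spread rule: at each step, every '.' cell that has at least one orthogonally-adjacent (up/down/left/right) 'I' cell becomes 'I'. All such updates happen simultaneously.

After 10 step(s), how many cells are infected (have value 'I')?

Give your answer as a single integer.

Step 0 (initial): 1 infected
Step 1: +3 new -> 4 infected
Step 2: +5 new -> 9 infected
Step 3: +6 new -> 15 infected
Step 4: +7 new -> 22 infected
Step 5: +7 new -> 29 infected
Step 6: +6 new -> 35 infected
Step 7: +4 new -> 39 infected
Step 8: +3 new -> 42 infected
Step 9: +2 new -> 44 infected
Step 10: +1 new -> 45 infected

Answer: 45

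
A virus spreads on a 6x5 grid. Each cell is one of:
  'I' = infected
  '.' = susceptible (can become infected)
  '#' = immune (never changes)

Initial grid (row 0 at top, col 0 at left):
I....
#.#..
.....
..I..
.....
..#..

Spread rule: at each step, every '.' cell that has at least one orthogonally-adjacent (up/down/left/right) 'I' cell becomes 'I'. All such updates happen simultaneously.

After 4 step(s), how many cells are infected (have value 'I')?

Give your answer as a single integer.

Answer: 27

Derivation:
Step 0 (initial): 2 infected
Step 1: +5 new -> 7 infected
Step 2: +8 new -> 15 infected
Step 3: +8 new -> 23 infected
Step 4: +4 new -> 27 infected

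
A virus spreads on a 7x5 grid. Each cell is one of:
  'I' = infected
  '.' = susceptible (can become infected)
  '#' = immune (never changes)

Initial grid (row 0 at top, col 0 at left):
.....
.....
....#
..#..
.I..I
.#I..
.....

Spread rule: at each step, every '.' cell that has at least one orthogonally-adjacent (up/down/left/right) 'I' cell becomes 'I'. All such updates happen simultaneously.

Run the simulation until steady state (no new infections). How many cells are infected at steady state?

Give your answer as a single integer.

Step 0 (initial): 3 infected
Step 1: +8 new -> 11 infected
Step 2: +7 new -> 18 infected
Step 3: +5 new -> 23 infected
Step 4: +4 new -> 27 infected
Step 5: +4 new -> 31 infected
Step 6: +1 new -> 32 infected
Step 7: +0 new -> 32 infected

Answer: 32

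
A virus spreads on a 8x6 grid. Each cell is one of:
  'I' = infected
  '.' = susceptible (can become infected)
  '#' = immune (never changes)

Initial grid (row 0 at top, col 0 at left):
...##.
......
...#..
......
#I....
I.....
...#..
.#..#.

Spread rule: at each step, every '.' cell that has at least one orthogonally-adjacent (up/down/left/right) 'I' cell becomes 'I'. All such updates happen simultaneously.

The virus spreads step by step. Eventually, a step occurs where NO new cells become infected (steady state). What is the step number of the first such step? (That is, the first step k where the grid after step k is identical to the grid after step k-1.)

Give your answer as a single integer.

Step 0 (initial): 2 infected
Step 1: +4 new -> 6 infected
Step 2: +7 new -> 13 infected
Step 3: +7 new -> 20 infected
Step 4: +7 new -> 27 infected
Step 5: +8 new -> 35 infected
Step 6: +3 new -> 38 infected
Step 7: +2 new -> 40 infected
Step 8: +1 new -> 41 infected
Step 9: +0 new -> 41 infected

Answer: 9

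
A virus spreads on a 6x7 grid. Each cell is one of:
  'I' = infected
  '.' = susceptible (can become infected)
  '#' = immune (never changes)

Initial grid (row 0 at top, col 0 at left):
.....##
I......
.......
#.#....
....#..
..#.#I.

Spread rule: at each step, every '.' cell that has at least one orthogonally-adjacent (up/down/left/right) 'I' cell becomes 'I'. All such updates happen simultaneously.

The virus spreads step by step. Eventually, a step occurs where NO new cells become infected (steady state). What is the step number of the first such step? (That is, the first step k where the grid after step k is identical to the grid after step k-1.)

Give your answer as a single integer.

Answer: 7

Derivation:
Step 0 (initial): 2 infected
Step 1: +5 new -> 7 infected
Step 2: +5 new -> 12 infected
Step 3: +7 new -> 19 infected
Step 4: +8 new -> 27 infected
Step 5: +6 new -> 33 infected
Step 6: +2 new -> 35 infected
Step 7: +0 new -> 35 infected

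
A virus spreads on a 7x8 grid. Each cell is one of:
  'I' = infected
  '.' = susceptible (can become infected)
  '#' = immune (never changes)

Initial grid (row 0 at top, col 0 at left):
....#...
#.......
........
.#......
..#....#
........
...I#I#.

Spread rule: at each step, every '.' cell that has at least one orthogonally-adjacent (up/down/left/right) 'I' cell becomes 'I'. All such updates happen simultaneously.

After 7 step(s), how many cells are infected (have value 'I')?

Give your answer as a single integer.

Answer: 46

Derivation:
Step 0 (initial): 2 infected
Step 1: +3 new -> 5 infected
Step 2: +6 new -> 11 infected
Step 3: +7 new -> 18 infected
Step 4: +8 new -> 26 infected
Step 5: +7 new -> 33 infected
Step 6: +8 new -> 41 infected
Step 7: +5 new -> 46 infected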